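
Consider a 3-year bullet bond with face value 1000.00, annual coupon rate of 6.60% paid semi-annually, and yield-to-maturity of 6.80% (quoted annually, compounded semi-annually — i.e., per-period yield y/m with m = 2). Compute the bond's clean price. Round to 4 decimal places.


Coupon per period c = face * coupon_rate / m = 33.000000
Periods per year m = 2; per-period yield y/m = 0.034000
Number of cashflows N = 6
Cashflows (t years, CF_t, discount factor 1/(1+y/m)^(m*t), PV):
  t = 0.5000: CF_t = 33.000000, DF = 0.967118, PV = 31.914894
  t = 1.0000: CF_t = 33.000000, DF = 0.935317, PV = 30.865468
  t = 1.5000: CF_t = 33.000000, DF = 0.904562, PV = 29.850549
  t = 2.0000: CF_t = 33.000000, DF = 0.874818, PV = 28.869003
  t = 2.5000: CF_t = 33.000000, DF = 0.846052, PV = 27.919732
  t = 3.0000: CF_t = 1033.000000, DF = 0.818233, PV = 845.234254
Price P = sum_t PV_t = 994.653899

Answer: Price = 994.6539


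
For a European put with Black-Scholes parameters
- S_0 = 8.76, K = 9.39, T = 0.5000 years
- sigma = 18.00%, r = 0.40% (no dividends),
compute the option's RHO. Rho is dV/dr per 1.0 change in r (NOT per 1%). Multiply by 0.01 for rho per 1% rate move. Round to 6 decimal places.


Answer: Rho = -3.390518

Derivation:
d1 = -0.4662928323; d2 = -0.5935720529
phi(d1) = 0.3578458271; exp(-qT) = 1.0000000000; exp(-rT) = 0.9980019987
N(-d2) = 0.7236008111
Rho = -K*T*exp(-rT)*N(-d2) = -9.3900 * 0.5000 * 0.9980019987 * 0.7236008111 = -3.390518


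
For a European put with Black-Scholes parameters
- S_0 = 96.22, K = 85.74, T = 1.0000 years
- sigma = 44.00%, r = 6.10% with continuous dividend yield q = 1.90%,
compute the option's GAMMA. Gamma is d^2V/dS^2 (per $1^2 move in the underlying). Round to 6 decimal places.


Answer: Gamma = 0.007825

Derivation:
d1 = 0.5775403980; d2 = 0.1375403980
phi(d1) = 0.3376602762; exp(-qT) = 0.9811793622; exp(-rT) = 0.9408232398
Gamma = exp(-qT) * phi(d1) / (S * sigma * sqrt(T)) = 0.9811793622 * 0.3376602762 / (96.2200 * 0.4400 * 1.0000000000) = 0.007825


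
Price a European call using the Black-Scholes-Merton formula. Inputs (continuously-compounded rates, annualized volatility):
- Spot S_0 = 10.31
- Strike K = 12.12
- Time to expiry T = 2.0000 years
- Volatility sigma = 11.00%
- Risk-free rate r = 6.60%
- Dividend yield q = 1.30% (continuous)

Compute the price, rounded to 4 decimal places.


d1 = (ln(S/K) + (r - q + 0.5*sigma^2) * T) / (sigma * sqrt(T)) = -0.28054579
d2 = d1 - sigma * sqrt(T) = -0.43610928
exp(-rT) = 0.87634100; exp(-qT) = 0.97433509
C = S_0 * exp(-qT) * N(d1) - K * exp(-rT) * N(d2)
N(d1) = 0.38952940; N(d2) = 0.33137872
C = 10.3100 * 0.97433509 * 0.38952940 - 12.1200 * 0.87634100 * 0.33137872 = 0.3933

Answer: Price = 0.3933


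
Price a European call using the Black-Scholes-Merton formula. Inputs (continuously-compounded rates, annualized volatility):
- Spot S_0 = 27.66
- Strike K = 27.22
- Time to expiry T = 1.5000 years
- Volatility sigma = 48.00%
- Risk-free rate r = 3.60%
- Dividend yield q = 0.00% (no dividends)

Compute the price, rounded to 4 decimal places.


Answer: Price = 7.1566

Derivation:
d1 = (ln(S/K) + (r - q + 0.5*sigma^2) * T) / (sigma * sqrt(T)) = 0.41307128
d2 = d1 - sigma * sqrt(T) = -0.17480626
exp(-rT) = 0.94743211; exp(-qT) = 1.00000000
C = S_0 * exp(-qT) * N(d1) - K * exp(-rT) * N(d2)
N(d1) = 0.66022281; N(d2) = 0.43061594
C = 27.6600 * 1.00000000 * 0.66022281 - 27.2200 * 0.94743211 * 0.43061594 = 7.1566


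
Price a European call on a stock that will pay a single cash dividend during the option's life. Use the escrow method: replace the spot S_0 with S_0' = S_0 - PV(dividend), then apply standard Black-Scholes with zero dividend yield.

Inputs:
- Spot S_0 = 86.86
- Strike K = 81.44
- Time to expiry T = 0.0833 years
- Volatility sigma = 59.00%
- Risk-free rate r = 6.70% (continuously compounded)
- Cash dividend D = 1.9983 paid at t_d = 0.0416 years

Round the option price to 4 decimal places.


Answer: Price = 7.7776

Derivation:
PV(D) = D * exp(-r * t_d) = 1.9983 * 0.99721668 = 1.99273809
S_0' = S_0 - PV(D) = 86.8600 - 1.99273809 = 84.86726191
d1 = (ln(S_0'/K) + (r + sigma^2/2)*T) / (sigma*sqrt(T)) = 0.35999406
d2 = d1 - sigma*sqrt(T) = 0.18970980
exp(-rT) = 0.99443445
N(d1) = 0.64057421; N(d2) = 0.57523173
C = S_0' * N(d1) - K * exp(-rT) * N(d2) = 84.86726191 * 0.64057421 - 81.4400 * 0.99443445 * 0.57523173 = 7.7776


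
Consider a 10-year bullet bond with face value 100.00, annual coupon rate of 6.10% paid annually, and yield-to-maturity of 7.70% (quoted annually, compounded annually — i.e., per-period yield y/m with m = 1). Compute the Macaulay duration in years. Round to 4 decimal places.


Coupon per period c = face * coupon_rate / m = 6.100000
Periods per year m = 1; per-period yield y/m = 0.077000
Number of cashflows N = 10
Cashflows (t years, CF_t, discount factor 1/(1+y/m)^(m*t), PV):
  t = 1.0000: CF_t = 6.100000, DF = 0.928505, PV = 5.663881
  t = 2.0000: CF_t = 6.100000, DF = 0.862122, PV = 5.258943
  t = 3.0000: CF_t = 6.100000, DF = 0.800484, PV = 4.882955
  t = 4.0000: CF_t = 6.100000, DF = 0.743254, PV = 4.533849
  t = 5.0000: CF_t = 6.100000, DF = 0.690115, PV = 4.209702
  t = 6.0000: CF_t = 6.100000, DF = 0.640775, PV = 3.908729
  t = 7.0000: CF_t = 6.100000, DF = 0.594963, PV = 3.629275
  t = 8.0000: CF_t = 6.100000, DF = 0.552426, PV = 3.369801
  t = 9.0000: CF_t = 6.100000, DF = 0.512931, PV = 3.128877
  t = 10.0000: CF_t = 106.100000, DF = 0.476259, PV = 50.531053
Price P = sum_t PV_t = 89.117065
Macaulay numerator sum_t t * PV_t:
  t * PV_t at t = 1.0000: 5.663881
  t * PV_t at t = 2.0000: 10.517885
  t * PV_t at t = 3.0000: 14.648865
  t * PV_t at t = 4.0000: 18.135395
  t * PV_t at t = 5.0000: 21.048508
  t * PV_t at t = 6.0000: 23.452377
  t * PV_t at t = 7.0000: 25.404927
  t * PV_t at t = 8.0000: 26.958405
  t * PV_t at t = 9.0000: 28.159894
  t * PV_t at t = 10.0000: 505.310533
Macaulay duration D = (sum_t t * PV_t) / P = 679.300670 / 89.117065 = 7.622566

Answer: Macaulay duration = 7.6226 years


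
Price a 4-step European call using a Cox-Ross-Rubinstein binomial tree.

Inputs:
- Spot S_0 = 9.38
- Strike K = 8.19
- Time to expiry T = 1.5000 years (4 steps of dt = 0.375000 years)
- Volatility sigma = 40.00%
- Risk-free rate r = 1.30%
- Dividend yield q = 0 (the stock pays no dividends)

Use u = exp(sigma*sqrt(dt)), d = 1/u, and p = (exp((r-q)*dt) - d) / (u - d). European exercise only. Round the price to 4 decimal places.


Answer: Price = V(0,0) = 2.4903

Derivation:
dt = T/N = 0.375000
u = exp(sigma*sqrt(dt)) = 1.277556; d = 1/u = 0.782744
p = (exp((r-q)*dt) - d) / (u - d) = 0.448943
Discount per step: exp(-r*dt) = 0.995137
Stock lattice S(k, i) with i counting down-moves:
  k=0: S(0,0) = 9.3800
  k=1: S(1,0) = 11.9835; S(1,1) = 7.3421
  k=2: S(2,0) = 15.3096; S(2,1) = 9.3800; S(2,2) = 5.7470
  k=3: S(3,0) = 19.5588; S(3,1) = 11.9835; S(3,2) = 7.3421; S(3,3) = 4.4984
  k=4: S(4,0) = 24.9875; S(4,1) = 15.3096; S(4,2) = 9.3800; S(4,3) = 5.7470; S(4,4) = 3.5211
Terminal payoffs V(N, i) = max(S_T - K, 0):
  V(4,0) = 16.797499; V(4,1) = 7.119564; V(4,2) = 1.190000; V(4,3) = 0.000000; V(4,4) = 0.000000
Backward induction: V(k, i) = exp(-r*dt) * [p * V(k+1, i) + (1-p) * V(k+1, i+1)].
  V(3,0) = exp(-r*dt) * [p*16.797499 + (1-p)*7.119564] = 11.408656
  V(3,1) = exp(-r*dt) * [p*7.119564 + (1-p)*1.190000] = 3.833306
  V(3,2) = exp(-r*dt) * [p*1.190000 + (1-p)*0.000000] = 0.531645
  V(3,3) = exp(-r*dt) * [p*0.000000 + (1-p)*0.000000] = 0.000000
  V(2,0) = exp(-r*dt) * [p*11.408656 + (1-p)*3.833306] = 7.199028
  V(2,1) = exp(-r*dt) * [p*3.833306 + (1-p)*0.531645] = 2.004110
  V(2,2) = exp(-r*dt) * [p*0.531645 + (1-p)*0.000000] = 0.237518
  V(1,0) = exp(-r*dt) * [p*7.199028 + (1-p)*2.004110] = 4.315246
  V(1,1) = exp(-r*dt) * [p*2.004110 + (1-p)*0.237518] = 1.025605
  V(0,0) = exp(-r*dt) * [p*4.315246 + (1-p)*1.025605] = 2.490298


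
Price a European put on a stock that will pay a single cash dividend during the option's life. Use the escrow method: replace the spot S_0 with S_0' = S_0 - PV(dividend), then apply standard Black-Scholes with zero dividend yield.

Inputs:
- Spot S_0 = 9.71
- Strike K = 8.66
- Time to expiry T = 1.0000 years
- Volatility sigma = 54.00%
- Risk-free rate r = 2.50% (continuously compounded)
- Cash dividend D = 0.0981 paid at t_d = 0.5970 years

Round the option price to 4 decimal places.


Answer: Price = 1.3918

Derivation:
PV(D) = D * exp(-r * t_d) = 0.0981 * 0.98518583 = 0.09664673
S_0' = S_0 - PV(D) = 9.7100 - 0.09664673 = 9.61335327
d1 = (ln(S_0'/K) + (r + sigma^2/2)*T) / (sigma*sqrt(T)) = 0.50970069
d2 = d1 - sigma*sqrt(T) = -0.03029931
exp(-rT) = 0.97530991
N(-d1) = 0.30513058; N(-d2) = 0.51208582
P = K * exp(-rT) * N(-d2) - S_0' * N(-d1) = 8.6600 * 0.97530991 * 0.51208582 - 9.61335327 * 0.30513058 = 1.3918


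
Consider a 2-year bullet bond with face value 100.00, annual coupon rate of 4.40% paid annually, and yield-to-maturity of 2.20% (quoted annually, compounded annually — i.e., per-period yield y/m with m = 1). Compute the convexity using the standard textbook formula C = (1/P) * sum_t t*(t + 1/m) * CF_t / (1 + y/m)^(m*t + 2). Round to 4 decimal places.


Coupon per period c = face * coupon_rate / m = 4.400000
Periods per year m = 1; per-period yield y/m = 0.022000
Number of cashflows N = 2
Cashflows (t years, CF_t, discount factor 1/(1+y/m)^(m*t), PV):
  t = 1.0000: CF_t = 4.400000, DF = 0.978474, PV = 4.305284
  t = 2.0000: CF_t = 104.400000, DF = 0.957411, PV = 99.953661
Price P = sum_t PV_t = 104.258945
Convexity numerator sum_t t*(t + 1/m) * CF_t / (1+y/m)^(m*t + 2):
  t = 1.0000: term = 8.243848
  t = 2.0000: term = 574.180139
Convexity = (1/P) * sum = 582.423987 / 104.258945 = 5.586322

Answer: Convexity = 5.5863


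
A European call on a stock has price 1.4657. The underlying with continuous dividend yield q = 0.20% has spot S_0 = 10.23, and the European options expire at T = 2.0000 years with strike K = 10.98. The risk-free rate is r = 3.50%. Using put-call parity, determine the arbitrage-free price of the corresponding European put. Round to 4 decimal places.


Put-call parity: C - P = S_0 * exp(-qT) - K * exp(-rT).
S_0 * exp(-qT) = 10.2300 * 0.99600799 = 10.18916173
K * exp(-rT) = 10.9800 * 0.93239382 = 10.23768414
P = C - S*exp(-qT) + K*exp(-rT)
P = 1.4657 - 10.18916173 + 10.23768414 = 1.5142

Answer: Put price = 1.5142


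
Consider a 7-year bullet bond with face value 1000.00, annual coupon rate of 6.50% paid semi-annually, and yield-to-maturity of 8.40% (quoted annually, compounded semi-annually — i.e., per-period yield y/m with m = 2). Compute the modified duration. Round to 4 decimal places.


Coupon per period c = face * coupon_rate / m = 32.500000
Periods per year m = 2; per-period yield y/m = 0.042000
Number of cashflows N = 14
Cashflows (t years, CF_t, discount factor 1/(1+y/m)^(m*t), PV):
  t = 0.5000: CF_t = 32.500000, DF = 0.959693, PV = 31.190019
  t = 1.0000: CF_t = 32.500000, DF = 0.921010, PV = 29.932840
  t = 1.5000: CF_t = 32.500000, DF = 0.883887, PV = 28.726334
  t = 2.0000: CF_t = 32.500000, DF = 0.848260, PV = 27.568459
  t = 2.5000: CF_t = 32.500000, DF = 0.814069, PV = 26.457254
  t = 3.0000: CF_t = 32.500000, DF = 0.781257, PV = 25.390839
  t = 3.5000: CF_t = 32.500000, DF = 0.749766, PV = 24.367408
  t = 4.0000: CF_t = 32.500000, DF = 0.719545, PV = 23.385228
  t = 4.5000: CF_t = 32.500000, DF = 0.690543, PV = 22.442637
  t = 5.0000: CF_t = 32.500000, DF = 0.662709, PV = 21.538040
  t = 5.5000: CF_t = 32.500000, DF = 0.635997, PV = 20.669904
  t = 6.0000: CF_t = 32.500000, DF = 0.610362, PV = 19.836760
  t = 6.5000: CF_t = 32.500000, DF = 0.585760, PV = 19.037197
  t = 7.0000: CF_t = 1032.500000, DF = 0.562150, PV = 580.419500
Price P = sum_t PV_t = 900.962418
First compute Macaulay numerator sum_t t * PV_t:
  t * PV_t at t = 0.5000: 15.595010
  t * PV_t at t = 1.0000: 29.932840
  t * PV_t at t = 1.5000: 43.089501
  t * PV_t at t = 2.0000: 55.136917
  t * PV_t at t = 2.5000: 66.143135
  t * PV_t at t = 3.0000: 76.172516
  t * PV_t at t = 3.5000: 85.285927
  t * PV_t at t = 4.0000: 93.540912
  t * PV_t at t = 4.5000: 100.991868
  t * PV_t at t = 5.0000: 107.690198
  t * PV_t at t = 5.5000: 113.684470
  t * PV_t at t = 6.0000: 119.020558
  t * PV_t at t = 6.5000: 123.741783
  t * PV_t at t = 7.0000: 4062.936501
Macaulay duration D = 5092.962136 / 900.962418 = 5.652802
Modified duration = D / (1 + y/m) = 5.652802 / (1 + 0.042000) = 5.424954

Answer: Modified duration = 5.4250


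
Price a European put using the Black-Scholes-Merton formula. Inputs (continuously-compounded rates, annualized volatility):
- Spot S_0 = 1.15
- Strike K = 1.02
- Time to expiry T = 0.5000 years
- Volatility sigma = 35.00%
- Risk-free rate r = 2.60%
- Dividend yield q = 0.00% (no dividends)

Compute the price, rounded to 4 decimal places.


Answer: Price = 0.0495

Derivation:
d1 = (ln(S/K) + (r - q + 0.5*sigma^2) * T) / (sigma * sqrt(T)) = 0.66098045
d2 = d1 - sigma * sqrt(T) = 0.41349308
exp(-rT) = 0.98708414; exp(-qT) = 1.00000000
P = K * exp(-rT) * N(-d2) - S_0 * exp(-qT) * N(-d1)
N(-d1) = 0.25431243; N(-d2) = 0.33962270
P = 1.0200 * 0.98708414 * 0.33962270 - 1.1500 * 1.00000000 * 0.25431243 = 0.0495


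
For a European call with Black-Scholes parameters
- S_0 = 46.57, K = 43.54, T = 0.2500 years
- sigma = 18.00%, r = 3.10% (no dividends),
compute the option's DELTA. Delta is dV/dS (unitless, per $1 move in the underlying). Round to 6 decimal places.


d1 = 0.8786277910; d2 = 0.7886277910
phi(d1) = 0.2711909942; exp(-qT) = 1.0000000000; exp(-rT) = 0.9922799538
N(d1) = 0.8101984389
Delta = exp(-qT) * N(d1) = 1.0000000000 * 0.8101984389 = 0.810198

Answer: Delta = 0.810198


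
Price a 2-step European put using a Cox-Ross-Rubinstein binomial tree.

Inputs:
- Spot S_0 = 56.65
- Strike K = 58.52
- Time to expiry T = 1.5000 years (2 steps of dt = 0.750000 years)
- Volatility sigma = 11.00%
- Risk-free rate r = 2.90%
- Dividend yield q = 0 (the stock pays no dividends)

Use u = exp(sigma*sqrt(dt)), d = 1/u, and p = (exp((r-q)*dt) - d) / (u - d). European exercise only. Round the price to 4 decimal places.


dt = T/N = 0.750000
u = exp(sigma*sqrt(dt)) = 1.099948; d = 1/u = 0.909134
p = (exp((r-q)*dt) - d) / (u - d) = 0.591436
Discount per step: exp(-r*dt) = 0.978485
Stock lattice S(k, i) with i counting down-moves:
  k=0: S(0,0) = 56.6500
  k=1: S(1,0) = 62.3120; S(1,1) = 51.5024
  k=2: S(2,0) = 68.5400; S(2,1) = 56.6500; S(2,2) = 46.8226
Terminal payoffs V(N, i) = max(K - S_T, 0):
  V(2,0) = 0.000000; V(2,1) = 1.870000; V(2,2) = 11.697381
Backward induction: V(k, i) = exp(-r*dt) * [p * V(k+1, i) + (1-p) * V(k+1, i+1)].
  V(1,0) = exp(-r*dt) * [p*0.000000 + (1-p)*1.870000] = 0.747576
  V(1,1) = exp(-r*dt) * [p*1.870000 + (1-p)*11.697381] = 5.758492
  V(0,0) = exp(-r*dt) * [p*0.747576 + (1-p)*5.758492] = 2.734722

Answer: Price = V(0,0) = 2.7347


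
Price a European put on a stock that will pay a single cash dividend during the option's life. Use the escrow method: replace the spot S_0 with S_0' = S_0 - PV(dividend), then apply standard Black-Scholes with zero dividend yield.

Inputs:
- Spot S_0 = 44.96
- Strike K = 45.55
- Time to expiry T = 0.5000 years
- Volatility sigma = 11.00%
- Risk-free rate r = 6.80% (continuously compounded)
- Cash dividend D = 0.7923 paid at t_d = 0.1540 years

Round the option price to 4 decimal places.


PV(D) = D * exp(-r * t_d) = 0.7923 * 0.98958264 = 0.78404633
S_0' = S_0 - PV(D) = 44.9600 - 0.78404633 = 44.17595367
d1 = (ln(S_0'/K) + (r + sigma^2/2)*T) / (sigma*sqrt(T)) = 0.08221701
d2 = d1 - sigma*sqrt(T) = 0.00443527
exp(-rT) = 0.96657150
N(-d1) = 0.46723707; N(-d2) = 0.49823059
P = K * exp(-rT) * N(-d2) - S_0' * N(-d1) = 45.5500 * 0.96657150 * 0.49823059 - 44.17595367 * 0.46723707 = 1.2951

Answer: Price = 1.2951


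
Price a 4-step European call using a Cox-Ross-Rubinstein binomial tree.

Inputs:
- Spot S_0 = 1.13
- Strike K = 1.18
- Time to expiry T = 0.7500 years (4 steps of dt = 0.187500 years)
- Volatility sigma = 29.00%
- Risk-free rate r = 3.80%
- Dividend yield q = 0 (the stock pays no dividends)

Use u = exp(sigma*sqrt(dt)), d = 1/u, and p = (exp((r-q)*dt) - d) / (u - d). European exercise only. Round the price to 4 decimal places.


dt = T/N = 0.187500
u = exp(sigma*sqrt(dt)) = 1.133799; d = 1/u = 0.881991
p = (exp((r-q)*dt) - d) / (u - d) = 0.497044
Discount per step: exp(-r*dt) = 0.992900
Stock lattice S(k, i) with i counting down-moves:
  k=0: S(0,0) = 1.1300
  k=1: S(1,0) = 1.2812; S(1,1) = 0.9966
  k=2: S(2,0) = 1.4526; S(2,1) = 1.1300; S(2,2) = 0.8790
  k=3: S(3,0) = 1.6470; S(3,1) = 1.2812; S(3,2) = 0.9966; S(3,3) = 0.7753
  k=4: S(4,0) = 1.8673; S(4,1) = 1.4526; S(4,2) = 1.1300; S(4,3) = 0.8790; S(4,4) = 0.6838
Terminal payoffs V(N, i) = max(S_T - K, 0):
  V(4,0) = 0.687335; V(4,1) = 0.272614; V(4,2) = 0.000000; V(4,3) = 0.000000; V(4,4) = 0.000000
Backward induction: V(k, i) = exp(-r*dt) * [p * V(k+1, i) + (1-p) * V(k+1, i+1)].
  V(3,0) = exp(-r*dt) * [p*0.687335 + (1-p)*0.272614] = 0.475350
  V(3,1) = exp(-r*dt) * [p*0.272614 + (1-p)*0.000000] = 0.134539
  V(3,2) = exp(-r*dt) * [p*0.000000 + (1-p)*0.000000] = 0.000000
  V(3,3) = exp(-r*dt) * [p*0.000000 + (1-p)*0.000000] = 0.000000
  V(2,0) = exp(-r*dt) * [p*0.475350 + (1-p)*0.134539] = 0.301779
  V(2,1) = exp(-r*dt) * [p*0.134539 + (1-p)*0.000000] = 0.066397
  V(2,2) = exp(-r*dt) * [p*0.000000 + (1-p)*0.000000] = 0.000000
  V(1,0) = exp(-r*dt) * [p*0.301779 + (1-p)*0.066397] = 0.182091
  V(1,1) = exp(-r*dt) * [p*0.066397 + (1-p)*0.000000] = 0.032768
  V(0,0) = exp(-r*dt) * [p*0.182091 + (1-p)*0.032768] = 0.106228

Answer: Price = V(0,0) = 0.1062


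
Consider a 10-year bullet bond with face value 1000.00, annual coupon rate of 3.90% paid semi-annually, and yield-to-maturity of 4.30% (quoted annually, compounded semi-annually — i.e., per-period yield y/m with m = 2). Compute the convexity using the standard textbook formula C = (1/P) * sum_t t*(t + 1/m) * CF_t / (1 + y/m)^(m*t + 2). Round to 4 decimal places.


Coupon per period c = face * coupon_rate / m = 19.500000
Periods per year m = 2; per-period yield y/m = 0.021500
Number of cashflows N = 20
Cashflows (t years, CF_t, discount factor 1/(1+y/m)^(m*t), PV):
  t = 0.5000: CF_t = 19.500000, DF = 0.978953, PV = 19.089574
  t = 1.0000: CF_t = 19.500000, DF = 0.958348, PV = 18.687787
  t = 1.5000: CF_t = 19.500000, DF = 0.938177, PV = 18.294456
  t = 2.0000: CF_t = 19.500000, DF = 0.918431, PV = 17.909404
  t = 2.5000: CF_t = 19.500000, DF = 0.899100, PV = 17.532456
  t = 3.0000: CF_t = 19.500000, DF = 0.880177, PV = 17.163442
  t = 3.5000: CF_t = 19.500000, DF = 0.861651, PV = 16.802195
  t = 4.0000: CF_t = 19.500000, DF = 0.843515, PV = 16.448551
  t = 4.5000: CF_t = 19.500000, DF = 0.825762, PV = 16.102350
  t = 5.0000: CF_t = 19.500000, DF = 0.808381, PV = 15.763437
  t = 5.5000: CF_t = 19.500000, DF = 0.791367, PV = 15.431656
  t = 6.0000: CF_t = 19.500000, DF = 0.774711, PV = 15.106858
  t = 6.5000: CF_t = 19.500000, DF = 0.758405, PV = 14.788897
  t = 7.0000: CF_t = 19.500000, DF = 0.742442, PV = 14.477628
  t = 7.5000: CF_t = 19.500000, DF = 0.726816, PV = 14.172911
  t = 8.0000: CF_t = 19.500000, DF = 0.711518, PV = 13.874607
  t = 8.5000: CF_t = 19.500000, DF = 0.696543, PV = 13.582581
  t = 9.0000: CF_t = 19.500000, DF = 0.681882, PV = 13.296702
  t = 9.5000: CF_t = 19.500000, DF = 0.667530, PV = 13.016840
  t = 10.0000: CF_t = 1019.500000, DF = 0.653480, PV = 666.223290
Price P = sum_t PV_t = 967.765621
Convexity numerator sum_t t*(t + 1/m) * CF_t / (1+y/m)^(m*t + 2):
  t = 0.5000: term = 9.147228
  t = 1.0000: term = 26.864106
  t = 1.5000: term = 52.597368
  t = 2.0000: term = 85.817210
  t = 2.5000: term = 126.016461
  t = 3.0000: term = 172.709785
  t = 3.5000: term = 225.432905
  t = 4.0000: term = 283.741857
  t = 4.5000: term = 347.212258
  t = 5.0000: term = 415.438607
  t = 5.5000: term = 488.033606
  t = 6.0000: term = 564.627498
  t = 6.5000: term = 644.867431
  t = 7.0000: term = 728.416843
  t = 7.5000: term = 814.954862
  t = 8.0000: term = 904.175732
  t = 8.5000: term = 995.788252
  t = 9.0000: term = 1089.515233
  t = 9.5000: term = 1185.092982
  t = 10.0000: term = 67039.747190
Convexity = (1/P) * sum = 76200.197413 / 967.765621 = 78.738277

Answer: Convexity = 78.7383


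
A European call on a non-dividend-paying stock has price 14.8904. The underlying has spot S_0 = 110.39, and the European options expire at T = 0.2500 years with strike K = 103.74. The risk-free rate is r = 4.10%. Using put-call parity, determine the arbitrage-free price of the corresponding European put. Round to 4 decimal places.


Put-call parity: C - P = S_0 * exp(-qT) - K * exp(-rT).
S_0 * exp(-qT) = 110.3900 * 1.00000000 = 110.39000000
K * exp(-rT) = 103.7400 * 0.98980235 = 102.68209602
P = C - S*exp(-qT) + K*exp(-rT)
P = 14.8904 - 110.39000000 + 102.68209602 = 7.1825

Answer: Put price = 7.1825


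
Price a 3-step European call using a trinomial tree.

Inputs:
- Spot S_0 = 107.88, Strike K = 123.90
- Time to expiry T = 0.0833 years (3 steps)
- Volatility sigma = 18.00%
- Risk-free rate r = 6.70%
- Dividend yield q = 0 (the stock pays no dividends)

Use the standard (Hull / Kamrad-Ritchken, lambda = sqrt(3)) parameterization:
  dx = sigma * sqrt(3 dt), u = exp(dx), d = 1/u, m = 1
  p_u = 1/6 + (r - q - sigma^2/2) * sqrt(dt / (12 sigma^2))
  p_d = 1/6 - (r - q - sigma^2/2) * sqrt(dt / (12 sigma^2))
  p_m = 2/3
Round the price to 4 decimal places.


dt = T/N = 0.027767; dx = sigma*sqrt(3*dt) = 0.051951
u = exp(dx) = 1.053324; d = 1/u = 0.949375
p_u = 0.180242, p_m = 0.666667, p_d = 0.153091
Discount per step: exp(-r*dt) = 0.998141
Stock lattice S(k, j) with j the centered position index:
  k=0: S(0,+0) = 107.8800
  k=1: S(1,-1) = 102.4186; S(1,+0) = 107.8800; S(1,+1) = 113.6326
  k=2: S(2,-2) = 97.2337; S(2,-1) = 102.4186; S(2,+0) = 107.8800; S(2,+1) = 113.6326; S(2,+2) = 119.6920
  k=3: S(3,-3) = 92.3113; S(3,-2) = 97.2337; S(3,-1) = 102.4186; S(3,+0) = 107.8800; S(3,+1) = 113.6326; S(3,+2) = 119.6920; S(3,+3) = 126.0745
Terminal payoffs V(N, j) = max(S_T - K, 0):
  V(3,-3) = 0.000000; V(3,-2) = 0.000000; V(3,-1) = 0.000000; V(3,+0) = 0.000000; V(3,+1) = 0.000000; V(3,+2) = 0.000000; V(3,+3) = 2.174486
Backward induction: V(k, j) = exp(-r*dt) * [p_u * V(k+1, j+1) + p_m * V(k+1, j) + p_d * V(k+1, j-1)]
  V(2,-2) = exp(-r*dt) * [p_u*0.000000 + p_m*0.000000 + p_d*0.000000] = 0.000000
  V(2,-1) = exp(-r*dt) * [p_u*0.000000 + p_m*0.000000 + p_d*0.000000] = 0.000000
  V(2,+0) = exp(-r*dt) * [p_u*0.000000 + p_m*0.000000 + p_d*0.000000] = 0.000000
  V(2,+1) = exp(-r*dt) * [p_u*0.000000 + p_m*0.000000 + p_d*0.000000] = 0.000000
  V(2,+2) = exp(-r*dt) * [p_u*2.174486 + p_m*0.000000 + p_d*0.000000] = 0.391206
  V(1,-1) = exp(-r*dt) * [p_u*0.000000 + p_m*0.000000 + p_d*0.000000] = 0.000000
  V(1,+0) = exp(-r*dt) * [p_u*0.000000 + p_m*0.000000 + p_d*0.000000] = 0.000000
  V(1,+1) = exp(-r*dt) * [p_u*0.391206 + p_m*0.000000 + p_d*0.000000] = 0.070381
  V(0,+0) = exp(-r*dt) * [p_u*0.070381 + p_m*0.000000 + p_d*0.000000] = 0.012662

Answer: Price = V(0,0) = 0.0127


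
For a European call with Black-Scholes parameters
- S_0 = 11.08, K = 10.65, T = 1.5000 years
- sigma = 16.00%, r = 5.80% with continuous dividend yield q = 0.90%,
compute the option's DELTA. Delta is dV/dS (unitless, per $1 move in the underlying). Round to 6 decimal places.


d1 = 0.6750476786; d2 = 0.4790884991
phi(d1) = 0.3176569610; exp(-qT) = 0.9865907163; exp(-rT) = 0.9166770956
N(d1) = 0.7501772632
Delta = exp(-qT) * N(d1) = 0.9865907163 * 0.7501772632 = 0.740118

Answer: Delta = 0.740118


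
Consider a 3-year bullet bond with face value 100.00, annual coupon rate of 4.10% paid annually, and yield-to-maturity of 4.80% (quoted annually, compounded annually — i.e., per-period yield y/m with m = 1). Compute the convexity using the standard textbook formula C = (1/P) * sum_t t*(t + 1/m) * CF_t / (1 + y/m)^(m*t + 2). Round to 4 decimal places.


Answer: Convexity = 10.3549

Derivation:
Coupon per period c = face * coupon_rate / m = 4.100000
Periods per year m = 1; per-period yield y/m = 0.048000
Number of cashflows N = 3
Cashflows (t years, CF_t, discount factor 1/(1+y/m)^(m*t), PV):
  t = 1.0000: CF_t = 4.100000, DF = 0.954198, PV = 3.912214
  t = 2.0000: CF_t = 4.100000, DF = 0.910495, PV = 3.733028
  t = 3.0000: CF_t = 104.100000, DF = 0.868793, PV = 90.441318
Price P = sum_t PV_t = 98.086560
Convexity numerator sum_t t*(t + 1/m) * CF_t / (1+y/m)^(m*t + 2):
  t = 1.0000: term = 7.124100
  t = 2.0000: term = 20.393416
  t = 3.0000: term = 988.156115
Convexity = (1/P) * sum = 1015.673630 / 98.086560 = 10.354871


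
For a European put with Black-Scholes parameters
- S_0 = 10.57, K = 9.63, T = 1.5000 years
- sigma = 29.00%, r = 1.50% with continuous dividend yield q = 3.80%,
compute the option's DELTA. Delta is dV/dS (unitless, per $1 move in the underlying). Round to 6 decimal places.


d1 = 0.3426796003; d2 = -0.0124964124
phi(d1) = 0.3761929180; exp(-qT) = 0.9445940694; exp(-rT) = 0.9777512372
N(-d1) = 0.3659197556
Delta = -exp(-qT) * N(-d1) = -0.9445940694 * 0.3659197556 = -0.345646

Answer: Delta = -0.345646


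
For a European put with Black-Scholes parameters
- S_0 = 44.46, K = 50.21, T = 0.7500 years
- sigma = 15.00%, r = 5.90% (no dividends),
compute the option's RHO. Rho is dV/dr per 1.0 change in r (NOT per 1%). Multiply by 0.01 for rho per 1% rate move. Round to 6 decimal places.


Answer: Rho = -26.860616

Derivation:
d1 = -0.5306757455; d2 = -0.6605795560
phi(d1) = 0.3465435071; exp(-qT) = 1.0000000000; exp(-rT) = 0.9567147489
N(-d2) = 0.7455590083
Rho = -K*T*exp(-rT)*N(-d2) = -50.2100 * 0.7500 * 0.9567147489 * 0.7455590083 = -26.860616


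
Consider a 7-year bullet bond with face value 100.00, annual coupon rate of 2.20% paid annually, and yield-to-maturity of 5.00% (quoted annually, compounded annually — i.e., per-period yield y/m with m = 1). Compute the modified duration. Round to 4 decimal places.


Answer: Modified duration = 6.2044

Derivation:
Coupon per period c = face * coupon_rate / m = 2.200000
Periods per year m = 1; per-period yield y/m = 0.050000
Number of cashflows N = 7
Cashflows (t years, CF_t, discount factor 1/(1+y/m)^(m*t), PV):
  t = 1.0000: CF_t = 2.200000, DF = 0.952381, PV = 2.095238
  t = 2.0000: CF_t = 2.200000, DF = 0.907029, PV = 1.995465
  t = 3.0000: CF_t = 2.200000, DF = 0.863838, PV = 1.900443
  t = 4.0000: CF_t = 2.200000, DF = 0.822702, PV = 1.809945
  t = 5.0000: CF_t = 2.200000, DF = 0.783526, PV = 1.723758
  t = 6.0000: CF_t = 2.200000, DF = 0.746215, PV = 1.641674
  t = 7.0000: CF_t = 102.200000, DF = 0.710681, PV = 72.631632
Price P = sum_t PV_t = 83.798154
First compute Macaulay numerator sum_t t * PV_t:
  t * PV_t at t = 1.0000: 2.095238
  t * PV_t at t = 2.0000: 3.990930
  t * PV_t at t = 3.0000: 5.701328
  t * PV_t at t = 4.0000: 7.239782
  t * PV_t at t = 5.0000: 8.618788
  t * PV_t at t = 6.0000: 9.850043
  t * PV_t at t = 7.0000: 508.421424
Macaulay duration D = 545.917532 / 83.798154 = 6.514672
Modified duration = D / (1 + y/m) = 6.514672 / (1 + 0.050000) = 6.204450


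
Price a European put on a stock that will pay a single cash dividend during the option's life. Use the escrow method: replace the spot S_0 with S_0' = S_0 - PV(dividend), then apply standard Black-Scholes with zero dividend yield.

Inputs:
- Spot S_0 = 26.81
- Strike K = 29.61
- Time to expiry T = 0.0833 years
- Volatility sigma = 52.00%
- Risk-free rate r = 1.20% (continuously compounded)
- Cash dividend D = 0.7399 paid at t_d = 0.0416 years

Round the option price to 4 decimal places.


Answer: Price = 3.9745

Derivation:
PV(D) = D * exp(-r * t_d) = 0.7399 * 0.99950092 = 0.73953073
S_0' = S_0 - PV(D) = 26.8100 - 0.73953073 = 26.07046927
d1 = (ln(S_0'/K) + (r + sigma^2/2)*T) / (sigma*sqrt(T)) = -0.76656685
d2 = d1 - sigma*sqrt(T) = -0.91664790
exp(-rT) = 0.99900090
N(-d1) = 0.77833046; N(-d2) = 0.82033641
P = K * exp(-rT) * N(-d2) - S_0' * N(-d1) = 29.6100 * 0.99900090 * 0.82033641 - 26.07046927 * 0.77833046 = 3.9745


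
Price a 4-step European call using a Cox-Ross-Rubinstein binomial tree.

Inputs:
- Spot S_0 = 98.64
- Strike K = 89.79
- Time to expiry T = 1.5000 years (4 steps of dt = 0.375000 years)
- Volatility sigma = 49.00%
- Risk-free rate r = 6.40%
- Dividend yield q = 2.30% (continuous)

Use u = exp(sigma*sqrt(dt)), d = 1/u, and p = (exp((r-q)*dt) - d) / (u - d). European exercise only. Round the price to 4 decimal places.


dt = T/N = 0.375000
u = exp(sigma*sqrt(dt)) = 1.349943; d = 1/u = 0.740772
p = (exp((r-q)*dt) - d) / (u - d) = 0.450976
Discount per step: exp(-r*dt) = 0.976286
Stock lattice S(k, i) with i counting down-moves:
  k=0: S(0,0) = 98.6400
  k=1: S(1,0) = 133.1584; S(1,1) = 73.0697
  k=2: S(2,0) = 179.7563; S(2,1) = 98.6400; S(2,2) = 54.1280
  k=3: S(3,0) = 242.6607; S(3,1) = 133.1584; S(3,2) = 73.0697; S(3,3) = 40.0965
  k=4: S(4,0) = 327.5782; S(4,1) = 179.7563; S(4,2) = 98.6400; S(4,3) = 54.1280; S(4,4) = 29.7024
Terminal payoffs V(N, i) = max(S_T - K, 0):
  V(4,0) = 237.788209; V(4,1) = 89.966264; V(4,2) = 8.850000; V(4,3) = 0.000000; V(4,4) = 0.000000
Backward induction: V(k, i) = exp(-r*dt) * [p * V(k+1, i) + (1-p) * V(k+1, i+1)].
  V(3,0) = exp(-r*dt) * [p*237.788209 + (1-p)*89.966264] = 152.916098
  V(3,1) = exp(-r*dt) * [p*89.966264 + (1-p)*8.850000] = 44.354148
  V(3,2) = exp(-r*dt) * [p*8.850000 + (1-p)*0.000000] = 3.896494
  V(3,3) = exp(-r*dt) * [p*0.000000 + (1-p)*0.000000] = 0.000000
  V(2,0) = exp(-r*dt) * [p*152.916098 + (1-p)*44.354148] = 91.100177
  V(2,1) = exp(-r*dt) * [p*44.354148 + (1-p)*3.896494] = 21.616862
  V(2,2) = exp(-r*dt) * [p*3.896494 + (1-p)*0.000000] = 1.715556
  V(1,0) = exp(-r*dt) * [p*91.100177 + (1-p)*21.616862] = 51.696476
  V(1,1) = exp(-r*dt) * [p*21.616862 + (1-p)*1.715556] = 10.437057
  V(0,0) = exp(-r*dt) * [p*51.696476 + (1-p)*10.437057] = 28.355323

Answer: Price = V(0,0) = 28.3553


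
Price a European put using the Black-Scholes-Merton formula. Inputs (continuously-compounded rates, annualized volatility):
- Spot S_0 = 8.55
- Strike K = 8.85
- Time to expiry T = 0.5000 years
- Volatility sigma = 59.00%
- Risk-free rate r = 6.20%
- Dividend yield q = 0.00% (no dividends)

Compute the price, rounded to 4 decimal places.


Answer: Price = 1.4302

Derivation:
d1 = (ln(S/K) + (r - q + 0.5*sigma^2) * T) / (sigma * sqrt(T)) = 0.20024023
d2 = d1 - sigma * sqrt(T) = -0.21695277
exp(-rT) = 0.96947557; exp(-qT) = 1.00000000
P = K * exp(-rT) * N(-d2) - S_0 * exp(-qT) * N(-d1)
N(-d1) = 0.42064635; N(-d2) = 0.58587742
P = 8.8500 * 0.96947557 * 0.58587742 - 8.5500 * 1.00000000 * 0.42064635 = 1.4302


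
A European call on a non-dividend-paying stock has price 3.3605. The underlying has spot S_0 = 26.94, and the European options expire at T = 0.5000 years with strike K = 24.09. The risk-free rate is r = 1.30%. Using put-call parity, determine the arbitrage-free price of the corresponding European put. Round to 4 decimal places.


Answer: Put price = 0.3544

Derivation:
Put-call parity: C - P = S_0 * exp(-qT) - K * exp(-rT).
S_0 * exp(-qT) = 26.9400 * 1.00000000 = 26.94000000
K * exp(-rT) = 24.0900 * 0.99352108 = 23.93392280
P = C - S*exp(-qT) + K*exp(-rT)
P = 3.3605 - 26.94000000 + 23.93392280 = 0.3544


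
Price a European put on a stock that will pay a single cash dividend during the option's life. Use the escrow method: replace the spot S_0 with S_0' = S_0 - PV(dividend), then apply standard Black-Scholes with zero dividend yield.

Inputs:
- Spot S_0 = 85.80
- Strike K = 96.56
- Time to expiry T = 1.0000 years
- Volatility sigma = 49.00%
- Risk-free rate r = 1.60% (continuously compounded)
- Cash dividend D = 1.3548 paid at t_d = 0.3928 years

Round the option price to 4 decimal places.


PV(D) = D * exp(-r * t_d) = 1.3548 * 0.99373491 = 1.34631205
S_0' = S_0 - PV(D) = 85.8000 - 1.34631205 = 84.45368795
d1 = (ln(S_0'/K) + (r + sigma^2/2)*T) / (sigma*sqrt(T)) = 0.00426273
d2 = d1 - sigma*sqrt(T) = -0.48573727
exp(-rT) = 0.98412732
N(-d1) = 0.49829942; N(-d2) = 0.68642327
P = K * exp(-rT) * N(-d2) - S_0' * N(-d1) = 96.5600 * 0.98412732 * 0.68642327 - 84.45368795 * 0.49829942 = 23.1457

Answer: Price = 23.1457


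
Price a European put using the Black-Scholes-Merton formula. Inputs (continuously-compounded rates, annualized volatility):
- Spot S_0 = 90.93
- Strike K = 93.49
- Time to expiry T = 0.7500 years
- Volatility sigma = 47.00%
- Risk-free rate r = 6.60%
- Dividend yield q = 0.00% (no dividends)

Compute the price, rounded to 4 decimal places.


Answer: Price = 13.5493

Derivation:
d1 = (ln(S/K) + (r - q + 0.5*sigma^2) * T) / (sigma * sqrt(T)) = 0.25691596
d2 = d1 - sigma * sqrt(T) = -0.15011598
exp(-rT) = 0.95170516; exp(-qT) = 1.00000000
P = K * exp(-rT) * N(-d2) - S_0 * exp(-qT) * N(-d1)
N(-d1) = 0.39862183; N(-d2) = 0.55966344
P = 93.4900 * 0.95170516 * 0.55966344 - 90.9300 * 1.00000000 * 0.39862183 = 13.5493


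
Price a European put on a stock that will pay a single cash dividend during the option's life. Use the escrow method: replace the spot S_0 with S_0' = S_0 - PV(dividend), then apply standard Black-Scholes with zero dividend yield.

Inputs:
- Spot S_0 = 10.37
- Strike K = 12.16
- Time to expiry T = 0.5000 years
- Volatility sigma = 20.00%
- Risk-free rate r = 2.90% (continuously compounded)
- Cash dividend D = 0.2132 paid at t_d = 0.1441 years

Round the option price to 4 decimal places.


Answer: Price = 1.9202

Derivation:
PV(D) = D * exp(-r * t_d) = 0.2132 * 0.99582982 = 0.21231092
S_0' = S_0 - PV(D) = 10.3700 - 0.21231092 = 10.15768908
d1 = (ln(S_0'/K) + (r + sigma^2/2)*T) / (sigma*sqrt(T)) = -1.09899181
d2 = d1 - sigma*sqrt(T) = -1.24041317
exp(-rT) = 0.98560462
N(-d1) = 0.86411418; N(-d2) = 0.89258869
P = K * exp(-rT) * N(-d2) - S_0' * N(-d1) = 12.1600 * 0.98560462 * 0.89258869 - 10.15768908 * 0.86411418 = 1.9202


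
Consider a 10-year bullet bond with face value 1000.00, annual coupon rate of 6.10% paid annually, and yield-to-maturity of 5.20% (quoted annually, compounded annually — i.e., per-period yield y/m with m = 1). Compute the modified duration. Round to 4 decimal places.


Answer: Modified duration = 7.4660

Derivation:
Coupon per period c = face * coupon_rate / m = 61.000000
Periods per year m = 1; per-period yield y/m = 0.052000
Number of cashflows N = 10
Cashflows (t years, CF_t, discount factor 1/(1+y/m)^(m*t), PV):
  t = 1.0000: CF_t = 61.000000, DF = 0.950570, PV = 57.984791
  t = 2.0000: CF_t = 61.000000, DF = 0.903584, PV = 55.118623
  t = 3.0000: CF_t = 61.000000, DF = 0.858920, PV = 52.394128
  t = 4.0000: CF_t = 61.000000, DF = 0.816464, PV = 49.804304
  t = 5.0000: CF_t = 61.000000, DF = 0.776106, PV = 47.342494
  t = 6.0000: CF_t = 61.000000, DF = 0.737744, PV = 45.002371
  t = 7.0000: CF_t = 61.000000, DF = 0.701277, PV = 42.777919
  t = 8.0000: CF_t = 61.000000, DF = 0.666613, PV = 40.663421
  t = 9.0000: CF_t = 61.000000, DF = 0.633663, PV = 38.653442
  t = 10.0000: CF_t = 1061.000000, DF = 0.602341, PV = 639.084060
Price P = sum_t PV_t = 1068.825554
First compute Macaulay numerator sum_t t * PV_t:
  t * PV_t at t = 1.0000: 57.984791
  t * PV_t at t = 2.0000: 110.237245
  t * PV_t at t = 3.0000: 157.182384
  t * PV_t at t = 4.0000: 199.217216
  t * PV_t at t = 5.0000: 236.712472
  t * PV_t at t = 6.0000: 270.014226
  t * PV_t at t = 7.0000: 299.445435
  t * PV_t at t = 8.0000: 325.307371
  t * PV_t at t = 9.0000: 347.880981
  t * PV_t at t = 10.0000: 6390.840603
Macaulay duration D = 8394.822723 / 1068.825554 = 7.854250
Modified duration = D / (1 + y/m) = 7.854250 / (1 + 0.052000) = 7.466017


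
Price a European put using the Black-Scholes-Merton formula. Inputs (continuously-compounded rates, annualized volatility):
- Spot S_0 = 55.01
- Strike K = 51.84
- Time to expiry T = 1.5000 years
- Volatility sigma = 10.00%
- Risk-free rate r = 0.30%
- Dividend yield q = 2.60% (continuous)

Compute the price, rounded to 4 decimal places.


d1 = (ln(S/K) + (r - q + 0.5*sigma^2) * T) / (sigma * sqrt(T)) = 0.26416061
d2 = d1 - sigma * sqrt(T) = 0.14168612
exp(-rT) = 0.99551011; exp(-qT) = 0.96175071
P = K * exp(-rT) * N(-d2) - S_0 * exp(-qT) * N(-d1)
N(-d1) = 0.39582808; N(-d2) = 0.44366397
P = 51.8400 * 0.99551011 * 0.44366397 - 55.0100 * 0.96175071 * 0.39582808 = 1.9546

Answer: Price = 1.9546


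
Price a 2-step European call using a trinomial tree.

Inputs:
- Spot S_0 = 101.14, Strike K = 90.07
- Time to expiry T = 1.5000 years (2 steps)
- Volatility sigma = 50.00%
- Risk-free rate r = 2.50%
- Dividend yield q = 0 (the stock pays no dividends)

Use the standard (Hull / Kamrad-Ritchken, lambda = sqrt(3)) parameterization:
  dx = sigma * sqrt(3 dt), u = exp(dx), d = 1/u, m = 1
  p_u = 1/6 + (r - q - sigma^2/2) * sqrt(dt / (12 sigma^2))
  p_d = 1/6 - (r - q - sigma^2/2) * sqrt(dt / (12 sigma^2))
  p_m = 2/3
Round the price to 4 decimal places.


dt = T/N = 0.750000; dx = sigma*sqrt(3*dt) = 0.750000
u = exp(dx) = 2.117000; d = 1/u = 0.472367
p_u = 0.116667, p_m = 0.666667, p_d = 0.216667
Discount per step: exp(-r*dt) = 0.981425
Stock lattice S(k, j) with j the centered position index:
  k=0: S(0,+0) = 101.1400
  k=1: S(1,-1) = 47.7752; S(1,+0) = 101.1400; S(1,+1) = 214.1134
  k=2: S(2,-2) = 22.5674; S(2,-1) = 47.7752; S(2,+0) = 101.1400; S(2,+1) = 214.1134; S(2,+2) = 453.2780
Terminal payoffs V(N, j) = max(S_T - K, 0):
  V(2,-2) = 0.000000; V(2,-1) = 0.000000; V(2,+0) = 11.070000; V(2,+1) = 124.043382; V(2,+2) = 363.208033
Backward induction: V(k, j) = exp(-r*dt) * [p_u * V(k+1, j+1) + p_m * V(k+1, j) + p_d * V(k+1, j-1)]
  V(1,-1) = exp(-r*dt) * [p_u*11.070000 + p_m*0.000000 + p_d*0.000000] = 1.267510
  V(1,+0) = exp(-r*dt) * [p_u*124.043382 + p_m*11.070000 + p_d*0.000000] = 21.445825
  V(1,+1) = exp(-r*dt) * [p_u*363.208033 + p_m*124.043382 + p_d*11.070000] = 125.100594
  V(0,+0) = exp(-r*dt) * [p_u*125.100594 + p_m*21.445825 + p_d*1.267510] = 28.625129

Answer: Price = V(0,0) = 28.6251


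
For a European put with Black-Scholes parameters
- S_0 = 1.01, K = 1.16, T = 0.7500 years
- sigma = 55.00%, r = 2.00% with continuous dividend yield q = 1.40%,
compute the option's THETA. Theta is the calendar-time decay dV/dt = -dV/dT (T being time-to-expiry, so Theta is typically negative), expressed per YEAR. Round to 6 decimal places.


Answer: Theta = -0.117772

Derivation:
d1 = -0.0431063867; d2 = -0.5194203588
phi(d1) = 0.3985718031; exp(-qT) = 0.9895549326; exp(-rT) = 0.9851119396
Theta = -S*exp(-qT)*phi(d1)*sigma/(2*sqrt(T)) + r*K*exp(-rT)*N(-d2) - q*S*exp(-qT)*N(-d1)
N(-d1) = 0.5171916359; N(-d2) = 0.6982661814; sqrt(T) = 0.8660254038
Term 1 = -1.0100 * 0.9895549326 * 0.3985718031 * 0.5500 / (2 * 0.8660254038) = -0.1264939968
Term 2 = 0.0200 * 1.1600 * 0.9851119396 * 0.6982661814 = 0.0159585922
Term 3 = -0.0140 * 1.0100 * 0.9895549326 * 0.5171916359 = -0.0072367040
Theta = -0.1264939968 + (0.0159585922) + (-0.0072367040) = -0.117772


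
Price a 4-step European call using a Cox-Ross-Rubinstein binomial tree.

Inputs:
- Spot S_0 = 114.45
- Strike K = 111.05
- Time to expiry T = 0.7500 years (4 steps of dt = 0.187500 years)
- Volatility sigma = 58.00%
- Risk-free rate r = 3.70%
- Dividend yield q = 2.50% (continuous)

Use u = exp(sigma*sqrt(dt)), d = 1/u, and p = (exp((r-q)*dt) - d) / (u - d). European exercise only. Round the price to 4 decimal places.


dt = T/N = 0.187500
u = exp(sigma*sqrt(dt)) = 1.285500; d = 1/u = 0.777908
p = (exp((r-q)*dt) - d) / (u - d) = 0.441979
Discount per step: exp(-r*dt) = 0.993087
Stock lattice S(k, i) with i counting down-moves:
  k=0: S(0,0) = 114.4500
  k=1: S(1,0) = 147.1254; S(1,1) = 89.0315
  k=2: S(2,0) = 189.1297; S(2,1) = 114.4500; S(2,2) = 69.2583
  k=3: S(3,0) = 243.1261; S(3,1) = 147.1254; S(3,2) = 89.0315; S(3,3) = 53.8766
  k=4: S(4,0) = 312.5385; S(4,1) = 189.1297; S(4,2) = 114.4500; S(4,3) = 69.2583; S(4,4) = 41.9110
Terminal payoffs V(N, i) = max(S_T - K, 0):
  V(4,0) = 201.488454; V(4,1) = 78.079654; V(4,2) = 3.400000; V(4,3) = 0.000000; V(4,4) = 0.000000
Backward induction: V(k, i) = exp(-r*dt) * [p * V(k+1, i) + (1-p) * V(k+1, i+1)].
  V(3,0) = exp(-r*dt) * [p*201.488454 + (1-p)*78.079654] = 131.706834
  V(3,1) = exp(-r*dt) * [p*78.079654 + (1-p)*3.400000] = 36.155126
  V(3,2) = exp(-r*dt) * [p*3.400000 + (1-p)*0.000000] = 1.492339
  V(3,3) = exp(-r*dt) * [p*0.000000 + (1-p)*0.000000] = 0.000000
  V(2,0) = exp(-r*dt) * [p*131.706834 + (1-p)*36.155126] = 77.845028
  V(2,1) = exp(-r*dt) * [p*36.155126 + (1-p)*1.492339] = 16.696322
  V(2,2) = exp(-r*dt) * [p*1.492339 + (1-p)*0.000000] = 0.655022
  V(1,0) = exp(-r*dt) * [p*77.845028 + (1-p)*16.696322] = 43.420477
  V(1,1) = exp(-r*dt) * [p*16.696322 + (1-p)*0.655022] = 7.691392
  V(0,0) = exp(-r*dt) * [p*43.420477 + (1-p)*7.691392] = 23.320541

Answer: Price = V(0,0) = 23.3205
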